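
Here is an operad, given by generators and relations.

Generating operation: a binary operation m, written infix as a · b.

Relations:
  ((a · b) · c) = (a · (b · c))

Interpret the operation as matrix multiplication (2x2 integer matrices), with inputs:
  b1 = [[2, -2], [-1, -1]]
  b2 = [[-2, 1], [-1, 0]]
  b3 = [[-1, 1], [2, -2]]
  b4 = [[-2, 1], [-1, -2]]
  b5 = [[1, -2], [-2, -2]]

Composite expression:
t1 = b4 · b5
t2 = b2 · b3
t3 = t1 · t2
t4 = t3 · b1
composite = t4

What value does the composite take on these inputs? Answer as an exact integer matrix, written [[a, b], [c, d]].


[[-42, 14], [54, -18]]


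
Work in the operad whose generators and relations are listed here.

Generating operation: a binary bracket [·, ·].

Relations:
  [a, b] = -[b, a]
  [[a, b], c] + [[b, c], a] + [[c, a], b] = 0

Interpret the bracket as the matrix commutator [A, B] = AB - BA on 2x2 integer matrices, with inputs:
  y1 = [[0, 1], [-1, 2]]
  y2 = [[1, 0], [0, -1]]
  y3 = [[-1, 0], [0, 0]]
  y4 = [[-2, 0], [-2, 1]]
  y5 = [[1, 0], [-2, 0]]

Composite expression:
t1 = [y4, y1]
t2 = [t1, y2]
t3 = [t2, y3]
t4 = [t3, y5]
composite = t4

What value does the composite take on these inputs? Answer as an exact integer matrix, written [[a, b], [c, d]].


[[-12, -6], [-2, 12]]

[y4, y1] = [[2, -3], [1, -2]]
[[y4, y1], y2] = [[0, 6], [2, 0]]
[[[y4, y1], y2], y3] = [[0, 6], [-2, 0]]
[[[[y4, y1], y2], y3], y5] = [[-12, -6], [-2, 12]]


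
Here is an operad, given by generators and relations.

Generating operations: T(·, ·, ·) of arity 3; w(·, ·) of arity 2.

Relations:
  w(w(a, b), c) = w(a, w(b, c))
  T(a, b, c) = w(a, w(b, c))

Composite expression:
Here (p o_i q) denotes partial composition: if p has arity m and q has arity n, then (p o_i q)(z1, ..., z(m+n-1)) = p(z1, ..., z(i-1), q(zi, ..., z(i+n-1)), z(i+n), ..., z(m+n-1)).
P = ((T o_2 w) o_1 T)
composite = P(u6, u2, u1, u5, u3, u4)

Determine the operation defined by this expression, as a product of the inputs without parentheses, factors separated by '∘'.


u6 ∘ u2 ∘ u1 ∘ u5 ∘ u3 ∘ u4

Associativity of T dissolves the nesting; only the u-input order survives.
T(u6, u2, u1) reduces to u6 ∘ u2 ∘ u1
w(u5, u3) reduces to u5 ∘ u3
T(T(u6, u2, u1), w(u5, u3), u4) reduces to u6 ∘ u2 ∘ u1 ∘ u5 ∘ u3 ∘ u4


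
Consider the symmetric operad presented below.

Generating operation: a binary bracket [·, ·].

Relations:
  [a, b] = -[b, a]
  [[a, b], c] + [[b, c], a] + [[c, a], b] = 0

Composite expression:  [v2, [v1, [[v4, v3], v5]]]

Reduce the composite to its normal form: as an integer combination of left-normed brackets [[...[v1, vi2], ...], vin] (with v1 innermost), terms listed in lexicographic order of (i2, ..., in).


[[[[v1, v3], v4], v5], v2] - [[[[v1, v4], v3], v5], v2] - [[[[v1, v5], v3], v4], v2] + [[[[v1, v5], v4], v3], v2]

Left-normed coefficients sit on the v1-initial expansion words.
Composite bracket: [v2, [v1, [[v4, v3], v5]]]
Under [a, b] = ab - ba we get 16 signed associative words (2^4 = 16).
Words beginning with v1 determine it all:
  from v1v3v4v5v2, sign +1: term +[[[[v1, v3], v4], v5], v2]
  from v1v4v3v5v2, sign -1: term -[[[[v1, v4], v3], v5], v2]
  from v1v5v3v4v2, sign -1: term -[[[[v1, v5], v3], v4], v2]
  from v1v5v4v3v2, sign +1: term +[[[[v1, v5], v4], v3], v2]


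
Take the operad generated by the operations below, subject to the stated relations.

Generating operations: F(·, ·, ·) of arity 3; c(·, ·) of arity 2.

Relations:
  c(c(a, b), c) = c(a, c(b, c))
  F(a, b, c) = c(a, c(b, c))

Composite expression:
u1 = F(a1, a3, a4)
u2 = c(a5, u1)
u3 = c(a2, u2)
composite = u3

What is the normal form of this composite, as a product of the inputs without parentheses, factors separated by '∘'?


a2 ∘ a5 ∘ a1 ∘ a3 ∘ a4

Key point: c is associative — brackets drop, the a-order remains.
F(a1, a3, a4) linearizes to a1 ∘ a3 ∘ a4
c(a5, F(a1, a3, a4)) linearizes to a5 ∘ a1 ∘ a3 ∘ a4
c(a2, c(a5, F(a1, a3, a4))) linearizes to a2 ∘ a5 ∘ a1 ∘ a3 ∘ a4


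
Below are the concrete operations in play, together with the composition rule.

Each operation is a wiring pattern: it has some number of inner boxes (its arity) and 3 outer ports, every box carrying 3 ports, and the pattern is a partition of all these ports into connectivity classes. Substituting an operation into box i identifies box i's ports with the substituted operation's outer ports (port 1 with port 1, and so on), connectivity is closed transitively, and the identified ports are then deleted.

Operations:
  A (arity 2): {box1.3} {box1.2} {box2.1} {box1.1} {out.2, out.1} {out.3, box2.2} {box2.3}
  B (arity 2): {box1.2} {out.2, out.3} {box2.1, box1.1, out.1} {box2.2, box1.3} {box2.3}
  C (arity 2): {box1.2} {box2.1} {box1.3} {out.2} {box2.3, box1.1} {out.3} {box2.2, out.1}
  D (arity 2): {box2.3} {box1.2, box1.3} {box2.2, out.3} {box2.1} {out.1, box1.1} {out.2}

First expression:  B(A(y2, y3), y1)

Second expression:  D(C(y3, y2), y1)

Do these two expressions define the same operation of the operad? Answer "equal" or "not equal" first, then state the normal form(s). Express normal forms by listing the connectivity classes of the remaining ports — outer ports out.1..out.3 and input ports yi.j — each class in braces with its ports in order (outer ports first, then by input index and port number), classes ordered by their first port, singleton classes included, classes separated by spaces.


not equal; first: {out.1, y1.1} {out.2, out.3} {y1.2, y3.2} {y1.3} {y2.1} {y2.2} {y2.3} {y3.1} {y3.3}; second: {out.1, y2.2} {out.2} {out.3, y1.2} {y1.1} {y1.3} {y2.1} {y2.3, y3.1} {y3.2} {y3.3}

The first expression, normalized: {out.1, y1.1} {out.2, out.3} {y1.2, y3.2} {y1.3} {y2.1} {y2.2} {y2.3} {y3.1} {y3.3}
The second expression, normalized: {out.1, y2.2} {out.2} {out.3, y1.2} {y1.1} {y1.3} {y2.1} {y2.3, y3.1} {y3.2} {y3.3}
Distinct normal forms: not equal.


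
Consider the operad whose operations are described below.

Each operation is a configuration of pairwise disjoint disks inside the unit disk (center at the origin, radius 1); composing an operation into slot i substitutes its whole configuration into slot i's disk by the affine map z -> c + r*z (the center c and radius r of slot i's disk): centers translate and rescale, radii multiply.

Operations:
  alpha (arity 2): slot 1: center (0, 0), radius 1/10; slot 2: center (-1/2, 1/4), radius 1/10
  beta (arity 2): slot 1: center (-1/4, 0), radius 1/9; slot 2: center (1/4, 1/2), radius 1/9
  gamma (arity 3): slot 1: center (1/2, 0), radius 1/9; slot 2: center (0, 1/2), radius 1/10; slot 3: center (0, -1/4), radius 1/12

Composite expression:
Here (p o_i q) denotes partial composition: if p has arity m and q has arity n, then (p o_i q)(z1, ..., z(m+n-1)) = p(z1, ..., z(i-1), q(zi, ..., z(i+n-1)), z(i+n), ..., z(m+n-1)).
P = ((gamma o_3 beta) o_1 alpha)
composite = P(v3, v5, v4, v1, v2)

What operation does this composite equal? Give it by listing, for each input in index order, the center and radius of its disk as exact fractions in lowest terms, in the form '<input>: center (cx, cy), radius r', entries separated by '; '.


v1: center (-1/48, -1/4), radius 1/108; v2: center (1/48, -5/24), radius 1/108; v3: center (1/2, 0), radius 1/90; v4: center (0, 1/2), radius 1/10; v5: center (4/9, 1/36), radius 1/90


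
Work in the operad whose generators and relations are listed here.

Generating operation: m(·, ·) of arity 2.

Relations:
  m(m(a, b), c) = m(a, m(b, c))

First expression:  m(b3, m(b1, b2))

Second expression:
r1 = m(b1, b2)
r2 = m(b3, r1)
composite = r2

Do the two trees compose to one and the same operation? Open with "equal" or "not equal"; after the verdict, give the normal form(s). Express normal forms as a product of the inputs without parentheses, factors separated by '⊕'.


equal; both compose to b3 ⊕ b1 ⊕ b2

The first expression reduces to b3 ⊕ b1 ⊕ b2
The second expression reduces to b3 ⊕ b1 ⊕ b2
The normal forms match — equal.


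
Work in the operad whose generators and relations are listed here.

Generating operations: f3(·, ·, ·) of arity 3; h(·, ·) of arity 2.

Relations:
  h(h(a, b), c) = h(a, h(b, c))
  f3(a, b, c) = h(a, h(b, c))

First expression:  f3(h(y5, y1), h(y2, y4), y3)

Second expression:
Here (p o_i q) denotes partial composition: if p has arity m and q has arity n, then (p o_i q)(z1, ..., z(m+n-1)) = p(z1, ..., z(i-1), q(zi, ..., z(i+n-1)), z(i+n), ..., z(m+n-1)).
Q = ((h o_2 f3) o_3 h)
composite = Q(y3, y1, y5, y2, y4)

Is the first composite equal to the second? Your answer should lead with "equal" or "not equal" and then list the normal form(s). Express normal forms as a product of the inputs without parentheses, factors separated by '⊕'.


not equal; the first gives y5 ⊕ y1 ⊕ y2 ⊕ y4 ⊕ y3 and the second y3 ⊕ y1 ⊕ y5 ⊕ y2 ⊕ y4


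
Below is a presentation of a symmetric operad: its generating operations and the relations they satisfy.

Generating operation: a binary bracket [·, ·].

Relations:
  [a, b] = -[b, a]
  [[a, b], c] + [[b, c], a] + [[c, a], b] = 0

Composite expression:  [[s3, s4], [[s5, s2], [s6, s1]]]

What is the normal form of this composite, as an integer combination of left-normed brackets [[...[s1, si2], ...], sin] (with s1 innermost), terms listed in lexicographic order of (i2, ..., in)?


[[[[[s1, s6], s2], s5], s3], s4] - [[[[[s1, s6], s2], s5], s4], s3] - [[[[[s1, s6], s5], s2], s3], s4] + [[[[[s1, s6], s5], s2], s4], s3]

In the tensor algebra, words opening s1 carry the s1-anchored form.
Composite bracket: [[s3, s4], [[s5, s2], [s6, s1]]]
Full expansion: 32 signed words from ab - ba (2^5 = 32).
Collect the words opening with s1:
  s1s6s2s5s3s4 (sign +1) contributes +[[[[[s1, s6], s2], s5], s3], s4]
  s1s6s2s5s4s3 (sign -1) contributes -[[[[[s1, s6], s2], s5], s4], s3]
  s1s6s5s2s3s4 (sign -1) contributes -[[[[[s1, s6], s5], s2], s3], s4]
  s1s6s5s2s4s3 (sign +1) contributes +[[[[[s1, s6], s5], s2], s4], s3]


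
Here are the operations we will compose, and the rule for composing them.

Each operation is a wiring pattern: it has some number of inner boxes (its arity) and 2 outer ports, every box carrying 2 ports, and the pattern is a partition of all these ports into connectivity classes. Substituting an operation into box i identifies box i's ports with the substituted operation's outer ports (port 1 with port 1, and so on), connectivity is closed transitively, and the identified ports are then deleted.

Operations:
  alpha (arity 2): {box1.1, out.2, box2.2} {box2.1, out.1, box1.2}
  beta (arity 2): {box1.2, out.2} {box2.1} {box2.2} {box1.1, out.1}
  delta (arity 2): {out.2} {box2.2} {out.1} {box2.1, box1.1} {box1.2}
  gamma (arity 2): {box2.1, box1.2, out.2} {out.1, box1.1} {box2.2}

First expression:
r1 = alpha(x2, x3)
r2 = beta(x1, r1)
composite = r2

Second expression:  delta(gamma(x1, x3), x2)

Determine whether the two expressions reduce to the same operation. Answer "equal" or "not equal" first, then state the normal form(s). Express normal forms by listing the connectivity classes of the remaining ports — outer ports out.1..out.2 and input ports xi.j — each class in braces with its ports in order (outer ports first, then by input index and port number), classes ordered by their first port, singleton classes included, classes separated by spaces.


Normal form of the first expression: {out.1, x1.1} {out.2, x1.2} {x2.1, x3.2} {x2.2, x3.1}
Normal form of the second expression: {out.1} {out.2} {x1.1, x2.1} {x1.2, x3.1} {x2.2} {x3.2}
The normal forms differ: not equal.

not equal: they reduce to {out.1, x1.1} {out.2, x1.2} {x2.1, x3.2} {x2.2, x3.1} and {out.1} {out.2} {x1.1, x2.1} {x1.2, x3.1} {x2.2} {x3.2}


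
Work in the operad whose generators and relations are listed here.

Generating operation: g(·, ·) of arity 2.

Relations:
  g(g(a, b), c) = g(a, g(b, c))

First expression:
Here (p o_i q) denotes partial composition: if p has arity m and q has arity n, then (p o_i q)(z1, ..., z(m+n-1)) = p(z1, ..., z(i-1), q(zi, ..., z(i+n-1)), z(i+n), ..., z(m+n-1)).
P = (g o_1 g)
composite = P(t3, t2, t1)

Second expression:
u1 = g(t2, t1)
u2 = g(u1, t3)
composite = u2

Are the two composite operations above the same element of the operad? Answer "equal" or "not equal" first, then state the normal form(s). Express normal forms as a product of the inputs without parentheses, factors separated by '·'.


not equal; first: t3 · t2 · t1; second: t2 · t1 · t3

Normal form of the first expression: t3 · t2 · t1
Normal form of the second expression: t2 · t1 · t3
Distinct normal forms: not equal.


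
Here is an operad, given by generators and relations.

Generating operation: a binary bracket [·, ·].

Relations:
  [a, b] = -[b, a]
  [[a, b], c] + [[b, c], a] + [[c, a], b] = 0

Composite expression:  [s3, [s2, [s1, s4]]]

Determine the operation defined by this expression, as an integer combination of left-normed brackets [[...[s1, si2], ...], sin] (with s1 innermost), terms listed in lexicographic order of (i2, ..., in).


Skip Jacobi rewriting: expand, keep s1-initial words, read off terms.
Composite bracket: [s3, [s2, [s1, s4]]]
The bracket unfolds into 8 signed words via [a, b] = ab - ba (2^3 = 8).
Only words starting with s1 matter:
  from s1s4s2s3, sign +1: term +[[[s1, s4], s2], s3]

[[[s1, s4], s2], s3]


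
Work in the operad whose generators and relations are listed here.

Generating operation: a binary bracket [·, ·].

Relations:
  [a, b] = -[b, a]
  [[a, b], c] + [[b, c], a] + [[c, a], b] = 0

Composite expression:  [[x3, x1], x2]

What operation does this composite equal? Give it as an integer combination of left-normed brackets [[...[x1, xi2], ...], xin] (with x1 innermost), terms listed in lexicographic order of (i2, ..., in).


-[[x1, x3], x2]

In the tensor algebra, words opening x1 carry the x1-anchored form.
Composite bracket: [[x3, x1], x2]
Applying ab - ba throughout gives 4 signed words (2^2 = 4).
Only words starting with x1 matter:
  the word x1x3x2 carries sign -1 and contributes -[[x1, x3], x2]


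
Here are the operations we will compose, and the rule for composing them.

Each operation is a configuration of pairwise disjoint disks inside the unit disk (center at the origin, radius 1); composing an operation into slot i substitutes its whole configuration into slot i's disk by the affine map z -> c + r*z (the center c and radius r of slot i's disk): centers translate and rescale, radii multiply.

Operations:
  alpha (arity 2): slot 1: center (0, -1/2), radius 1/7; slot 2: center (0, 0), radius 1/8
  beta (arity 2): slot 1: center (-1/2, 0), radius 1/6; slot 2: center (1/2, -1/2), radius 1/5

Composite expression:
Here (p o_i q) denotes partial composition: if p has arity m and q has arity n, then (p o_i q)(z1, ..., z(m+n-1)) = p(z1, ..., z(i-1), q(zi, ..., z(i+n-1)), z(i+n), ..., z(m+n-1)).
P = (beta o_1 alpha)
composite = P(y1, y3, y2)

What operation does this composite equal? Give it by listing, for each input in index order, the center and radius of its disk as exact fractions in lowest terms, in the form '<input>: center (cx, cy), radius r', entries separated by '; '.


y1: center (-1/2, -1/12), radius 1/42; y2: center (1/2, -1/2), radius 1/5; y3: center (-1/2, 0), radius 1/48

Affine substitution under beta: radii multiply and y-centers shift.
tracing y1 down its 2-map path: center (-1/2, -1/12), radius 1/42
tracing y3 down its 2-map path: center (-1/2, 0), radius 1/48
tracing y2 down its 1-map path: center (1/2, -1/2), radius 1/5


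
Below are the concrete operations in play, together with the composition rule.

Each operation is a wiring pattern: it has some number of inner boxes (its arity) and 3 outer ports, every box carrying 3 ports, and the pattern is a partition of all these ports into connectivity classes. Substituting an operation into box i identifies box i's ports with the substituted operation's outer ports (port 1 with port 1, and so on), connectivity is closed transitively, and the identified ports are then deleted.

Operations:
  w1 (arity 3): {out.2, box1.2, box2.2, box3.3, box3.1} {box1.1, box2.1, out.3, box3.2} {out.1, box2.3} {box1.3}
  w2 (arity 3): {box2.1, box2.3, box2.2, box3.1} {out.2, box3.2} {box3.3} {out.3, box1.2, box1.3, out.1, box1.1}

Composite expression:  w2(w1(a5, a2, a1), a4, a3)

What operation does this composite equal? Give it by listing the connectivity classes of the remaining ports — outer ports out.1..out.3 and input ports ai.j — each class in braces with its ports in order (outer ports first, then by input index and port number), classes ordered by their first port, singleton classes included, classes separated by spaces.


Connectivity passes through glued w2-boundaries; trace each wire chain.
after w1, the pattern on (a5, a2, a1) reads {out.1, a2.3} {out.2, a1.1, a1.3, a2.2, a5.2} {out.3, a1.2, a2.1, a5.1} {a5.3} (out.j = its outer ports)
after w2, the pattern on (a5, a2, a1, a4, a3) reads {out.1, out.3, a1.1, a1.2, a1.3, a2.1, a2.2, a2.3, a5.1, a5.2} {out.2, a3.2} {a3.1, a4.1, a4.2, a4.3} {a3.3} {a5.3} (out.j = its outer ports)

{out.1, out.3, a1.1, a1.2, a1.3, a2.1, a2.2, a2.3, a5.1, a5.2} {out.2, a3.2} {a3.1, a4.1, a4.2, a4.3} {a3.3} {a5.3}


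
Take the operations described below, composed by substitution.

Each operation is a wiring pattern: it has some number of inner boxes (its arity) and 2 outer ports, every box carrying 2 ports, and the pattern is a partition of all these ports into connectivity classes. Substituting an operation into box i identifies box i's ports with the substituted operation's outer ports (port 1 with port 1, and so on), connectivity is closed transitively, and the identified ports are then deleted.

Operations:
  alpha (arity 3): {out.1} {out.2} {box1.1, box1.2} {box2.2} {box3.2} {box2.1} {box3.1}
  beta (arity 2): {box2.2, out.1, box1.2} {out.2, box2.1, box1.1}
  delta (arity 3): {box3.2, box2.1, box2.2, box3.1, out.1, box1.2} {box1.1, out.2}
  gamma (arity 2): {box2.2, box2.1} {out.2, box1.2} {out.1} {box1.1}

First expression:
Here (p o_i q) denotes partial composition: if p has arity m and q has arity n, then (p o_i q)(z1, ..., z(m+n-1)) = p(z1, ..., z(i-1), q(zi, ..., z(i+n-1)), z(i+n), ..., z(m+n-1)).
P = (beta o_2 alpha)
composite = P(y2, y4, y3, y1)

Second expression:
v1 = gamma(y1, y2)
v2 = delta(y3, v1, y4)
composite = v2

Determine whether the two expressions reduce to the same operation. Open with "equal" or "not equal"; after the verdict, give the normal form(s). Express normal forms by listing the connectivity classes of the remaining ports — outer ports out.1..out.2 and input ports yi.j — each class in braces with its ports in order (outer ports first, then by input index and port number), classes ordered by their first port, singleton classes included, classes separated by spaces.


not equal — first {out.1, y2.2} {out.2, y2.1} {y1.1} {y1.2} {y3.1} {y3.2} {y4.1, y4.2}, second {out.1, y1.2, y3.2, y4.1, y4.2} {out.2, y3.1} {y1.1} {y2.1, y2.2}

The first expression, normalized: {out.1, y2.2} {out.2, y2.1} {y1.1} {y1.2} {y3.1} {y3.2} {y4.1, y4.2}
The second expression, normalized: {out.1, y1.2, y3.2, y4.1, y4.2} {out.2, y3.1} {y1.1} {y2.1, y2.2}
They disagree, so not equal.


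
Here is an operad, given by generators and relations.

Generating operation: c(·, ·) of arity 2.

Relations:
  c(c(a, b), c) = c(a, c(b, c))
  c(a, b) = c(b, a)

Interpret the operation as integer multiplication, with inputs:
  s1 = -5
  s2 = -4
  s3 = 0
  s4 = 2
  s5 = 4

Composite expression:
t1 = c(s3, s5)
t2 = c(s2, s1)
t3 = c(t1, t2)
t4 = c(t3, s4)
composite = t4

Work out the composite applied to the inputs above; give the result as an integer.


0

c(s3, s5) = 0
c(s2, s1) = 20
c(c(s3, s5), c(s2, s1)) = 0
c(c(c(s3, s5), c(s2, s1)), s4) = 0


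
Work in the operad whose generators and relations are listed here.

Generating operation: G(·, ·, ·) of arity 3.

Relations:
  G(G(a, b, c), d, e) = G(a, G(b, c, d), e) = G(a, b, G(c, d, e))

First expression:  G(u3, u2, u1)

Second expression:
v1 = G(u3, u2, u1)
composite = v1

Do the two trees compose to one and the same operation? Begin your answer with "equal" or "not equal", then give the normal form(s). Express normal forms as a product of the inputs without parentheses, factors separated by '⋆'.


Normal form of the first expression: u3 ⋆ u2 ⋆ u1
Normal form of the second expression: u3 ⋆ u2 ⋆ u1
The forms coincide; equal.

equal — both sides give u3 ⋆ u2 ⋆ u1


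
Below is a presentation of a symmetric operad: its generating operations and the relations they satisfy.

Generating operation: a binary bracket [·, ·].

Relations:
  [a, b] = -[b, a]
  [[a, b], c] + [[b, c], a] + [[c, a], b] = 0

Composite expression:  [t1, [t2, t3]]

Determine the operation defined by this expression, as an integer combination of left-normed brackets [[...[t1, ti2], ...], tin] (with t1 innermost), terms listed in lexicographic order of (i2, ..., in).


Skip Jacobi rewriting: expand, keep t1-initial words, read off terms.
Composite bracket: [t1, [t2, t3]]
Full expansion: 4 signed words from ab - ba (2^2 = 4).
Only words starting with t1 matter:
  t1t2t3 appears with sign +1, giving the term +[[t1, t2], t3]
  t1t3t2 appears with sign -1, giving the term -[[t1, t3], t2]

[[t1, t2], t3] - [[t1, t3], t2]


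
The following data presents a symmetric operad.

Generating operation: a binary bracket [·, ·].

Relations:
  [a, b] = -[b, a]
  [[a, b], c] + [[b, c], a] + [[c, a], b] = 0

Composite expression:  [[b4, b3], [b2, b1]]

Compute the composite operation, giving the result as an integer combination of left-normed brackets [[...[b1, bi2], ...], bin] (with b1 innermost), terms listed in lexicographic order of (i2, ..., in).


-[[[b1, b2], b3], b4] + [[[b1, b2], b4], b3]

In the tensor algebra, words opening b1 carry the b1-anchored form.
Composite bracket: [[b4, b3], [b2, b1]]
Applying ab - ba throughout gives 8 signed words (2^3 = 8).
Words beginning with b1 determine it all:
  sign of b1b2b3b4 is -1, so it contributes -[[[b1, b2], b3], b4]
  sign of b1b2b4b3 is +1, so it contributes +[[[b1, b2], b4], b3]


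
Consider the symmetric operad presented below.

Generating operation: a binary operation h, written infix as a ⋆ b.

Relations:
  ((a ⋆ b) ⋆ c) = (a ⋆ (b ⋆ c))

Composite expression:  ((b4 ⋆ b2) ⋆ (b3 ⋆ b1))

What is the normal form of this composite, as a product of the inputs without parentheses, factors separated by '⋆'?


b4 ⋆ b2 ⋆ b3 ⋆ b1

Key point: h is associative — brackets drop, the b-order remains.
(b4 ⋆ b2) reduces to b4 ⋆ b2
(b3 ⋆ b1) reduces to b3 ⋆ b1
((b4 ⋆ b2) ⋆ (b3 ⋆ b1)) reduces to b4 ⋆ b2 ⋆ b3 ⋆ b1


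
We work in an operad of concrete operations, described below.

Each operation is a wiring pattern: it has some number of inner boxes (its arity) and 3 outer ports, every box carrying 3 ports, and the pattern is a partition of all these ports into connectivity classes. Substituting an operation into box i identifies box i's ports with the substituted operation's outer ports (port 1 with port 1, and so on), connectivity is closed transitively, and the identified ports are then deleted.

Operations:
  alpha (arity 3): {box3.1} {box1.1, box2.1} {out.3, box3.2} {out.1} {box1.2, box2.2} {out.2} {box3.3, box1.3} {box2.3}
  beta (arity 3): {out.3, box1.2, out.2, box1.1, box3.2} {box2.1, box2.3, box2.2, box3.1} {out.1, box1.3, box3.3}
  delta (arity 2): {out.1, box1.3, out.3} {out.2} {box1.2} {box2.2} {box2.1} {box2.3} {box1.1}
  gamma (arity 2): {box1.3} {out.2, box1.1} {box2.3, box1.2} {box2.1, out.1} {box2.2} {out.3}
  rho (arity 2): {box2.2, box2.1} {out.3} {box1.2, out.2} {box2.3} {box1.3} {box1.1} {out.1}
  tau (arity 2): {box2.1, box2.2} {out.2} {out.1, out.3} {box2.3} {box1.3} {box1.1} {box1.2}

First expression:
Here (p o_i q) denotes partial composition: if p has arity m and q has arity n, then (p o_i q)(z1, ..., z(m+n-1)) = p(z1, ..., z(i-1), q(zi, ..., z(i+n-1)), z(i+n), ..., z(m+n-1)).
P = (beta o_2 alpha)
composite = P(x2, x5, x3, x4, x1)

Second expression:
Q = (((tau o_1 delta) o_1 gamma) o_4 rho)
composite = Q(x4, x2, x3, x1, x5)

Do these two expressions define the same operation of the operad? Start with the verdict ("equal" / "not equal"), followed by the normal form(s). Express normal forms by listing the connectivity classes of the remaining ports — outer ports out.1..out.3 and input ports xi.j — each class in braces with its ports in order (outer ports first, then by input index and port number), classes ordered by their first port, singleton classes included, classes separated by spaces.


not equal; first: {out.1, x1.3, x2.3} {out.2, out.3, x1.2, x2.1, x2.2} {x1.1, x4.2} {x3.1, x5.1} {x3.2, x5.2} {x3.3} {x4.1} {x4.3, x5.3}; second: {out.1, out.3} {out.2} {x1.1} {x1.2} {x1.3} {x2.1} {x2.2} {x2.3, x4.2} {x3.1} {x3.2} {x3.3} {x4.1} {x4.3} {x5.1, x5.2} {x5.3}

The first composite normalizes to {out.1, x1.3, x2.3} {out.2, out.3, x1.2, x2.1, x2.2} {x1.1, x4.2} {x3.1, x5.1} {x3.2, x5.2} {x3.3} {x4.1} {x4.3, x5.3}
The second composite normalizes to {out.1, out.3} {out.2} {x1.1} {x1.2} {x1.3} {x2.1} {x2.2} {x2.3, x4.2} {x3.1} {x3.2} {x3.3} {x4.1} {x4.3} {x5.1, x5.2} {x5.3}
Distinct normal forms: not equal.


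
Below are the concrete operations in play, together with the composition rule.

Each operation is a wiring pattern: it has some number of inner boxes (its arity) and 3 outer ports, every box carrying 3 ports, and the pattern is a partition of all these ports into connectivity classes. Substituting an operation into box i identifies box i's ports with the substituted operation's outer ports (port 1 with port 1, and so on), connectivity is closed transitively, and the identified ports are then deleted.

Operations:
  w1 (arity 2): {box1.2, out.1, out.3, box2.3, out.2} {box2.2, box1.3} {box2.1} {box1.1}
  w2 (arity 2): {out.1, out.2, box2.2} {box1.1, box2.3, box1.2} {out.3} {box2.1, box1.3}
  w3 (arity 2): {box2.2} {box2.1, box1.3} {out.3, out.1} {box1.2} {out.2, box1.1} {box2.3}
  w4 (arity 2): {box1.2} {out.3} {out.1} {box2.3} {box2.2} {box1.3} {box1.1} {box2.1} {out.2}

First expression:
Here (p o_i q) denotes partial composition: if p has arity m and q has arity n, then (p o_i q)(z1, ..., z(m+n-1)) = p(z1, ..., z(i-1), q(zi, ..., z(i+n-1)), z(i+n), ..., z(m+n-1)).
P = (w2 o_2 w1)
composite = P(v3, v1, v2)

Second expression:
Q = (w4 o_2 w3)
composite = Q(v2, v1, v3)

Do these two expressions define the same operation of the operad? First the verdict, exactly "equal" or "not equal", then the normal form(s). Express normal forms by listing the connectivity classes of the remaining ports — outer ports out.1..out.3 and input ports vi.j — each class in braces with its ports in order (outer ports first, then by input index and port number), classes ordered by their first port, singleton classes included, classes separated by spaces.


not equal; first: {out.1, out.2, v1.2, v2.3, v3.1, v3.2, v3.3} {out.3} {v1.1} {v1.3, v2.2} {v2.1}; second: {out.1} {out.2} {out.3} {v1.1} {v1.2} {v1.3, v3.1} {v2.1} {v2.2} {v2.3} {v3.2} {v3.3}

The first expression reduces to {out.1, out.2, v1.2, v2.3, v3.1, v3.2, v3.3} {out.3} {v1.1} {v1.3, v2.2} {v2.1}
The second expression reduces to {out.1} {out.2} {out.3} {v1.1} {v1.2} {v1.3, v3.1} {v2.1} {v2.2} {v2.3} {v3.2} {v3.3}
The normal forms differ: not equal.


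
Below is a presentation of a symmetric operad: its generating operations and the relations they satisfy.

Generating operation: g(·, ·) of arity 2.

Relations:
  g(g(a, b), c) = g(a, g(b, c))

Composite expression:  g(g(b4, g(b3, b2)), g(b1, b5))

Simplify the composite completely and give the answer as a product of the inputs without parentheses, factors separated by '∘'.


Associativity of g dissolves the nesting; only the b-input order survives.
g(b3, b2) collapses to b3 ∘ b2
g(b4, g(b3, b2)) collapses to b4 ∘ b3 ∘ b2
g(b1, b5) collapses to b1 ∘ b5
g(g(b4, g(b3, b2)), g(b1, b5)) collapses to b4 ∘ b3 ∘ b2 ∘ b1 ∘ b5

b4 ∘ b3 ∘ b2 ∘ b1 ∘ b5


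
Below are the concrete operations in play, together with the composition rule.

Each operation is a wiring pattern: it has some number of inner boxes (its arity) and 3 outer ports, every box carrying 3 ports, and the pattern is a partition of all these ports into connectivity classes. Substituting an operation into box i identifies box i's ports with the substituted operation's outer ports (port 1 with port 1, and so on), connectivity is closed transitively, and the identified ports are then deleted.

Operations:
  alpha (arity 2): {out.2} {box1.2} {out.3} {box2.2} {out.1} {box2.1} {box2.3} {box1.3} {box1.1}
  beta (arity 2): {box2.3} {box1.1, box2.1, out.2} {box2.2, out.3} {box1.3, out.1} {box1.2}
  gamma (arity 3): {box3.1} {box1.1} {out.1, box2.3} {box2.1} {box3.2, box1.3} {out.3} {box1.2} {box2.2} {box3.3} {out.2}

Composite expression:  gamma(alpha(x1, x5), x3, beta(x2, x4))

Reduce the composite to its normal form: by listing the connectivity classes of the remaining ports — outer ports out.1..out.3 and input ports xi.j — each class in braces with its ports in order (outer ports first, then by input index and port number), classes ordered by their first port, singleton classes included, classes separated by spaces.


Substituting into gamma glues patterns; closure does the rest.
stage alpha: inputs (x1, x5), connectivity {out.1} {out.2} {out.3} {x1.1} {x1.2} {x1.3} {x5.1} {x5.2} {x5.3}, out.j its boundary
stage beta: inputs (x2, x4), connectivity {out.1, x2.3} {out.2, x2.1, x4.1} {out.3, x4.2} {x2.2} {x4.3}, out.j its boundary
stage gamma: inputs (x1, x5, x3, x2, x4), connectivity {out.1, x3.3} {out.2} {out.3} {x1.1} {x1.2} {x1.3} {x2.1, x4.1} {x2.2} {x2.3} {x3.1} {x3.2} {x4.2} {x4.3} {x5.1} {x5.2} {x5.3}, out.j its boundary

{out.1, x3.3} {out.2} {out.3} {x1.1} {x1.2} {x1.3} {x2.1, x4.1} {x2.2} {x2.3} {x3.1} {x3.2} {x4.2} {x4.3} {x5.1} {x5.2} {x5.3}


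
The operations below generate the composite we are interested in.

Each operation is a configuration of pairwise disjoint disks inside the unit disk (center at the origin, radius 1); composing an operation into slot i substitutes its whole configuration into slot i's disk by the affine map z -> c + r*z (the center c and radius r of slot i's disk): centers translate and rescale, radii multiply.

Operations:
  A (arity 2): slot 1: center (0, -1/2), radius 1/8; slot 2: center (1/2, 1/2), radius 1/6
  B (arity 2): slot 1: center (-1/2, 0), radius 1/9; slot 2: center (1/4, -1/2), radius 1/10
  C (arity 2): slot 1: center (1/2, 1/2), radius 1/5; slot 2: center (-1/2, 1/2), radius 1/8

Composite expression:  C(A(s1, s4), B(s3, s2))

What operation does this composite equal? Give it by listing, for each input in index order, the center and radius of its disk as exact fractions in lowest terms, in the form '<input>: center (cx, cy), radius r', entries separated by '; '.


s1: center (1/2, 2/5), radius 1/40; s2: center (-15/32, 7/16), radius 1/80; s3: center (-9/16, 1/2), radius 1/72; s4: center (3/5, 3/5), radius 1/30

Below C, radii multiply path by path; the s-disk centers shift.
input s1: composing its 2 substitution steps yields center (1/2, 2/5), radius 1/40
input s4: composing its 2 substitution steps yields center (3/5, 3/5), radius 1/30
input s3: composing its 2 substitution steps yields center (-9/16, 1/2), radius 1/72
input s2: composing its 2 substitution steps yields center (-15/32, 7/16), radius 1/80


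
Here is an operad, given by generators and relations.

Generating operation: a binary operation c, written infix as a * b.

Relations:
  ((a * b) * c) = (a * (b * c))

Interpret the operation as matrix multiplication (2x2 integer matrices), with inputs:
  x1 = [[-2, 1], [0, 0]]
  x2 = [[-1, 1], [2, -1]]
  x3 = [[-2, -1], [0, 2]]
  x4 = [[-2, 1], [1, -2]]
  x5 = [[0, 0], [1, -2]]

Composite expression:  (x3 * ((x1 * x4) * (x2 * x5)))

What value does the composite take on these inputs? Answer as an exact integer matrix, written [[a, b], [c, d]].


[[-18, 36], [0, 0]]


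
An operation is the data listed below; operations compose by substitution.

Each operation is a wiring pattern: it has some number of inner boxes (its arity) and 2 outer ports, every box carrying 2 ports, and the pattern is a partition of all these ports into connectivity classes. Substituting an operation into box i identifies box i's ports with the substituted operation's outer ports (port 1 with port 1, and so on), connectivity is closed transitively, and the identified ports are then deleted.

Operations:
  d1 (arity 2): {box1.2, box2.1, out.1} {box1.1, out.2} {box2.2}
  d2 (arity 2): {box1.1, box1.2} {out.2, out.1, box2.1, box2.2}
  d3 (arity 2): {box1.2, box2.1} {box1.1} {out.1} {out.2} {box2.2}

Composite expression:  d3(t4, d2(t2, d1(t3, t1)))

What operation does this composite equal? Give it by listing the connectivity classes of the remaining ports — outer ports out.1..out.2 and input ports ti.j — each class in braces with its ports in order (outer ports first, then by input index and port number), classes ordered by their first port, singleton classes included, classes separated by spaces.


Two ports join when wires chain via d3-identified ports.
stage d1: inputs (t3, t1), connectivity {out.1, t1.1, t3.2} {out.2, t3.1} {t1.2}, out.j its boundary
stage d2: inputs (t2, t3, t1), connectivity {out.1, out.2, t1.1, t3.1, t3.2} {t1.2} {t2.1, t2.2}, out.j its boundary
stage d3: inputs (t4, t2, t3, t1), connectivity {out.1} {out.2} {t1.1, t3.1, t3.2, t4.2} {t1.2} {t2.1, t2.2} {t4.1}, out.j its boundary

{out.1} {out.2} {t1.1, t3.1, t3.2, t4.2} {t1.2} {t2.1, t2.2} {t4.1}


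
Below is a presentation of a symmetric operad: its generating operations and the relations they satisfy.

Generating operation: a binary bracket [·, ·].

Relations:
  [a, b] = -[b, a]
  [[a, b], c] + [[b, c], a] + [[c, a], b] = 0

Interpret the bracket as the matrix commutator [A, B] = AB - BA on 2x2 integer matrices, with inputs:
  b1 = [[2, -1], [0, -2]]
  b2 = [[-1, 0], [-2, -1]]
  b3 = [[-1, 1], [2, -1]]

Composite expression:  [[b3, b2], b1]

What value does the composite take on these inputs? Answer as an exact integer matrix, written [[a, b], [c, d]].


[[0, 4], [0, 0]]


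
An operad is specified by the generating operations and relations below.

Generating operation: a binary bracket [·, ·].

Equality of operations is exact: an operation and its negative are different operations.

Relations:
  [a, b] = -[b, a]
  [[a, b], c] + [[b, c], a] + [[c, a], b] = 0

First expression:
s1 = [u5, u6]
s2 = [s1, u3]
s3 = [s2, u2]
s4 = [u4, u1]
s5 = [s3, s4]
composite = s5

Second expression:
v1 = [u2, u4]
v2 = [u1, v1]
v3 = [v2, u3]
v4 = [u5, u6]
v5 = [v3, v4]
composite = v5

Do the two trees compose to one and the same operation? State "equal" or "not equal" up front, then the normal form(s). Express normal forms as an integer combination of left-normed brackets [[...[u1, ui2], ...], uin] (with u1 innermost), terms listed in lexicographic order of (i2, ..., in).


The first expression, normalized: [[[[[u1, u4], u2], u3], u5], u6] - [[[[[u1, u4], u2], u3], u6], u5] - [[[[[u1, u4], u2], u5], u6], u3] + [[[[[u1, u4], u2], u6], u5], u3] - [[[[[u1, u4], u3], u5], u6], u2] + [[[[[u1, u4], u3], u6], u5], u2] + [[[[[u1, u4], u5], u6], u3], u2] - [[[[[u1, u4], u6], u5], u3], u2]
The second expression, normalized: [[[[[u1, u2], u4], u3], u5], u6] - [[[[[u1, u2], u4], u3], u6], u5] - [[[[[u1, u4], u2], u3], u5], u6] + [[[[[u1, u4], u2], u3], u6], u5]
Different reductions; not equal.

not equal — first [[[[[u1, u4], u2], u3], u5], u6] - [[[[[u1, u4], u2], u3], u6], u5] - [[[[[u1, u4], u2], u5], u6], u3] + [[[[[u1, u4], u2], u6], u5], u3] - [[[[[u1, u4], u3], u5], u6], u2] + [[[[[u1, u4], u3], u6], u5], u2] + [[[[[u1, u4], u5], u6], u3], u2] - [[[[[u1, u4], u6], u5], u3], u2], second [[[[[u1, u2], u4], u3], u5], u6] - [[[[[u1, u2], u4], u3], u6], u5] - [[[[[u1, u4], u2], u3], u5], u6] + [[[[[u1, u4], u2], u3], u6], u5]


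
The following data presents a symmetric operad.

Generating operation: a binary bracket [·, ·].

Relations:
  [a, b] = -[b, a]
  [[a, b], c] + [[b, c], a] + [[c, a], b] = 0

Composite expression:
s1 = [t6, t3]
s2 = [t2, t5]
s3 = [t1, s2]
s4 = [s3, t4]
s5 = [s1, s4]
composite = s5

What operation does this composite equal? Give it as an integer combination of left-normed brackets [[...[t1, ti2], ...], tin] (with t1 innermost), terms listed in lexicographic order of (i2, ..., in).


[[[[[t1, t2], t5], t4], t3], t6] - [[[[[t1, t2], t5], t4], t6], t3] - [[[[[t1, t5], t2], t4], t3], t6] + [[[[[t1, t5], t2], t4], t6], t3]


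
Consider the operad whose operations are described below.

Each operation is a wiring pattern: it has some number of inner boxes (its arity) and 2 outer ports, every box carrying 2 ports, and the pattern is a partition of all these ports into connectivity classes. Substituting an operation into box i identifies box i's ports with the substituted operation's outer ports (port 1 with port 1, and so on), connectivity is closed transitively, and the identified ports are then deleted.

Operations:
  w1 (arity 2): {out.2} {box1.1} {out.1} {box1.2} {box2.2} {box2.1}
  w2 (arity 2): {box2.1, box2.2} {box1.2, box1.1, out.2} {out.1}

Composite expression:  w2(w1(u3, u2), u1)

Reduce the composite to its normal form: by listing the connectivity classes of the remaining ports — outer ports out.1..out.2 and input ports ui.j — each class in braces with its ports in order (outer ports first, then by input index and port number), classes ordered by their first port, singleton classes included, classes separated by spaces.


{out.1} {out.2} {u1.1, u1.2} {u2.1} {u2.2} {u3.1} {u3.2}

Treat the ports identified at w2 as solder joints: merge, then drop.
the subtree at w1 composes to {out.1} {out.2} {u2.1} {u2.2} {u3.1} {u3.2} on (u3, u2); out.j = own outer ports
the subtree at w2 composes to {out.1} {out.2} {u1.1, u1.2} {u2.1} {u2.2} {u3.1} {u3.2} on (u3, u2, u1); out.j = own outer ports


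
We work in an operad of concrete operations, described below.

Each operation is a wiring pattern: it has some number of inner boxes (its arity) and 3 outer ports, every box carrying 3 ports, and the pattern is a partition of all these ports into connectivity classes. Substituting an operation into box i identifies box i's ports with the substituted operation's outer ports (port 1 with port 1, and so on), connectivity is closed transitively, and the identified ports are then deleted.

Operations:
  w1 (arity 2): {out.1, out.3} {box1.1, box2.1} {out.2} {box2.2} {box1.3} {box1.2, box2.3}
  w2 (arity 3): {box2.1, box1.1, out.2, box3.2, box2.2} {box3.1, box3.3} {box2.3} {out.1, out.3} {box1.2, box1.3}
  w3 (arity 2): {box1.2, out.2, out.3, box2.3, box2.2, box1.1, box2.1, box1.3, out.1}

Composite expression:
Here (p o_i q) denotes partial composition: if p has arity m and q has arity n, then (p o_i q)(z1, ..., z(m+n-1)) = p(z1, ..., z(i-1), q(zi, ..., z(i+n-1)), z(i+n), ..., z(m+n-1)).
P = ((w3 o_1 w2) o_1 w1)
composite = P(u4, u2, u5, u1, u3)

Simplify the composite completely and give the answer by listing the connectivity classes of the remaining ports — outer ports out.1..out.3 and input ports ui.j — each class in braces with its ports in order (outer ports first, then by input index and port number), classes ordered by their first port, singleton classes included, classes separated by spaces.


{out.1, out.2, out.3, u1.2, u3.1, u3.2, u3.3, u5.1, u5.2} {u1.1, u1.3} {u2.1, u4.1} {u2.2} {u2.3, u4.2} {u4.3} {u5.3}

Reachability decides: close wires over w3-identified ports.
the subtree at w1 composes to {out.1, out.3} {out.2} {u2.1, u4.1} {u2.2} {u2.3, u4.2} {u4.3} on (u4, u2); out.j = own outer ports
the subtree at w2 composes to {out.1, out.3} {out.2, u1.2, u5.1, u5.2} {u1.1, u1.3} {u2.1, u4.1} {u2.2} {u2.3, u4.2} {u4.3} {u5.3} on (u4, u2, u5, u1); out.j = own outer ports
the subtree at w3 composes to {out.1, out.2, out.3, u1.2, u3.1, u3.2, u3.3, u5.1, u5.2} {u1.1, u1.3} {u2.1, u4.1} {u2.2} {u2.3, u4.2} {u4.3} {u5.3} on (u4, u2, u5, u1, u3); out.j = own outer ports


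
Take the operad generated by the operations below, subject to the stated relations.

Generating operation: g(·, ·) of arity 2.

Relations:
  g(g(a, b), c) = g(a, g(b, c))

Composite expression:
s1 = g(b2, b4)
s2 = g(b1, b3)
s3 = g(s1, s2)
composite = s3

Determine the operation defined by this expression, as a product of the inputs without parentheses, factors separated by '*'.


The g-tree's shape is irrelevant; the b-reading-order decides.
g(b2, b4) flattens to b2 * b4
g(b1, b3) flattens to b1 * b3
g(g(b2, b4), g(b1, b3)) flattens to b2 * b4 * b1 * b3

b2 * b4 * b1 * b3
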